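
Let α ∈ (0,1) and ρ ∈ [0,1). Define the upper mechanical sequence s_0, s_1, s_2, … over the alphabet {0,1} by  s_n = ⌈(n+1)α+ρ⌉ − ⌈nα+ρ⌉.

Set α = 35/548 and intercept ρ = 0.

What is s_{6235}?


(n+1)α + ρ = (6236·35) / 548 = 218260/548
nα + ρ     = (6235·35) / 548 = 218225/548
⌈218260/548⌉ = 399,  ⌈218225/548⌉ = 399
s_{6235} = 399 − 399 = 0

0


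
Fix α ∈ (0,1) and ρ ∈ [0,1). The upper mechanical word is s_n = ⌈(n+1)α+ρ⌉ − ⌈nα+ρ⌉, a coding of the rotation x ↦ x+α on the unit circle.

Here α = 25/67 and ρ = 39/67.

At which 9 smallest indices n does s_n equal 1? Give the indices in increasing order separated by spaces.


1 3 6 9 11 14 17 19 22

n=0: ⌈64/67⌉−⌈39/67⌉ = 1−1 = 0
n=1: ⌈89/67⌉−⌈64/67⌉ = 2−1 = 1  ← one
n=2: ⌈114/67⌉−⌈89/67⌉ = 2−2 = 0
n=3: ⌈139/67⌉−⌈114/67⌉ = 3−2 = 1  ← one
n=4: ⌈164/67⌉−⌈139/67⌉ = 3−3 = 0
n=5: ⌈189/67⌉−⌈164/67⌉ = 3−3 = 0
n=6: ⌈214/67⌉−⌈189/67⌉ = 4−3 = 1  ← one
n=7: ⌈239/67⌉−⌈214/67⌉ = 4−4 = 0
n=8: ⌈264/67⌉−⌈239/67⌉ = 4−4 = 0
n=9: ⌈289/67⌉−⌈264/67⌉ = 5−4 = 1  ← one
n=10: ⌈314/67⌉−⌈289/67⌉ = 5−5 = 0
n=11: ⌈339/67⌉−⌈314/67⌉ = 6−5 = 1  ← one
n=12: ⌈364/67⌉−⌈339/67⌉ = 6−6 = 0
n=13: ⌈389/67⌉−⌈364/67⌉ = 6−6 = 0
n=14: ⌈414/67⌉−⌈389/67⌉ = 7−6 = 1  ← one
n=15: ⌈439/67⌉−⌈414/67⌉ = 7−7 = 0
n=16: ⌈464/67⌉−⌈439/67⌉ = 7−7 = 0
n=17: ⌈489/67⌉−⌈464/67⌉ = 8−7 = 1  ← one
n=18: ⌈514/67⌉−⌈489/67⌉ = 8−8 = 0
n=19: ⌈539/67⌉−⌈514/67⌉ = 9−8 = 1  ← one
n=20: ⌈564/67⌉−⌈539/67⌉ = 9−9 = 0
n=21: ⌈589/67⌉−⌈564/67⌉ = 9−9 = 0
n=22: ⌈614/67⌉−⌈589/67⌉ = 10−9 = 1  ← one
positions of the first 9 ones: 1 3 6 9 11 14 17 19 22


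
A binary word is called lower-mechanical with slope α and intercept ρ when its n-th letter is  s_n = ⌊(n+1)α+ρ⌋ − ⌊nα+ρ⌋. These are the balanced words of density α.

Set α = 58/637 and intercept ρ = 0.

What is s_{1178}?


0

(n+1)α + ρ = (1179·58) / 637 = 68382/637
nα + ρ     = (1178·58) / 637 = 68324/637
⌊68382/637⌋ = 107,  ⌊68324/637⌋ = 107
s_{1178} = 107 − 107 = 0


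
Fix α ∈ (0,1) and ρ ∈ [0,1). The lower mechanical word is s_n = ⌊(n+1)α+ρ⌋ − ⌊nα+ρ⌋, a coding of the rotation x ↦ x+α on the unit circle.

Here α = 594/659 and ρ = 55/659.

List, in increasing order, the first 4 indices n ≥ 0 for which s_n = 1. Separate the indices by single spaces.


1 2 3 4

n=0: ⌊649/659⌋−⌊55/659⌋ = 0−0 = 0
n=1: ⌊1243/659⌋−⌊649/659⌋ = 1−0 = 1  ← one
n=2: ⌊1837/659⌋−⌊1243/659⌋ = 2−1 = 1  ← one
n=3: ⌊2431/659⌋−⌊1837/659⌋ = 3−2 = 1  ← one
n=4: ⌊3025/659⌋−⌊2431/659⌋ = 4−3 = 1  ← one
positions of the first 4 ones: 1 2 3 4


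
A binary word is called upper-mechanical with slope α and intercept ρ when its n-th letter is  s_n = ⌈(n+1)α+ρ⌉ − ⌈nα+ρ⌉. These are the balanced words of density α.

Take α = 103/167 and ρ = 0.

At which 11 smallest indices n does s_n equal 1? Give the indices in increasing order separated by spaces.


n=0: ⌈103/167⌉−⌈0/167⌉ = 1−0 = 1  ← one
n=1: ⌈206/167⌉−⌈103/167⌉ = 2−1 = 1  ← one
n=2: ⌈309/167⌉−⌈206/167⌉ = 2−2 = 0
n=3: ⌈412/167⌉−⌈309/167⌉ = 3−2 = 1  ← one
n=4: ⌈515/167⌉−⌈412/167⌉ = 4−3 = 1  ← one
n=5: ⌈618/167⌉−⌈515/167⌉ = 4−4 = 0
n=6: ⌈721/167⌉−⌈618/167⌉ = 5−4 = 1  ← one
n=7: ⌈824/167⌉−⌈721/167⌉ = 5−5 = 0
n=8: ⌈927/167⌉−⌈824/167⌉ = 6−5 = 1  ← one
n=9: ⌈1030/167⌉−⌈927/167⌉ = 7−6 = 1  ← one
n=10: ⌈1133/167⌉−⌈1030/167⌉ = 7−7 = 0
n=11: ⌈1236/167⌉−⌈1133/167⌉ = 8−7 = 1  ← one
n=12: ⌈1339/167⌉−⌈1236/167⌉ = 9−8 = 1  ← one
n=13: ⌈1442/167⌉−⌈1339/167⌉ = 9−9 = 0
n=14: ⌈1545/167⌉−⌈1442/167⌉ = 10−9 = 1  ← one
n=15: ⌈1648/167⌉−⌈1545/167⌉ = 10−10 = 0
n=16: ⌈1751/167⌉−⌈1648/167⌉ = 11−10 = 1  ← one
positions of the first 11 ones: 0 1 3 4 6 8 9 11 12 14 16

0 1 3 4 6 8 9 11 12 14 16


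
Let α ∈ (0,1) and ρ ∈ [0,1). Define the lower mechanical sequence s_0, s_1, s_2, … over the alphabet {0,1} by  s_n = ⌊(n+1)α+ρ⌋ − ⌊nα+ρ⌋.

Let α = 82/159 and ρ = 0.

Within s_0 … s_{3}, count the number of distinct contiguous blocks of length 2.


2

t_n = ⌊(n·82)/159⌋ for n = 0 … 4:
  n=0…4: ⌊0/159⌋=0 ⌊82/159⌋=0 ⌊164/159⌋=1 ⌊246/159⌋=1 ⌊328/159⌋=2
s_n = t_(n+1) − t_n for n = 0 … 3 gives
prefix = 0101
slide a length-2 window over [0..1] … [2..3] (3 windows); first occurrence of each distinct factor:
  [  0..  1] 01
  [  1..  2] 10
  (the other 1 window repeats one of these)
distinct factors: {01, 10}
count = 2  (Sturmian bound for length 2 is 3)


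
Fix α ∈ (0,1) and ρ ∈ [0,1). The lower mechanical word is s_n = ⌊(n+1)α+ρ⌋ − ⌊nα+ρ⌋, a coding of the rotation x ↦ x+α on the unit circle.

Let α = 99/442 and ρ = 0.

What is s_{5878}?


(n+1)α + ρ = (5879·99) / 442 = 582021/442
nα + ρ     = (5878·99) / 442 = 581922/442
⌊582021/442⌋ = 1316,  ⌊581922/442⌋ = 1316
s_{5878} = 1316 − 1316 = 0

0


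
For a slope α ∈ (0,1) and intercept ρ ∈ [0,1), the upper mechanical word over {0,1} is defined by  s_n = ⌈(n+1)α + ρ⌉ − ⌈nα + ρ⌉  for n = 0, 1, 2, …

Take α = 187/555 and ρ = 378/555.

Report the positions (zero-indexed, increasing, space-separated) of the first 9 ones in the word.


0 3 6 9 12 15 18 21 24

n=0: ⌈565/555⌉−⌈378/555⌉ = 2−1 = 1  ← one
n=1: ⌈752/555⌉−⌈565/555⌉ = 2−2 = 0
n=2: ⌈939/555⌉−⌈752/555⌉ = 2−2 = 0
n=3: ⌈1126/555⌉−⌈939/555⌉ = 3−2 = 1  ← one
n=4: ⌈1313/555⌉−⌈1126/555⌉ = 3−3 = 0
n=5: ⌈1500/555⌉−⌈1313/555⌉ = 3−3 = 0
n=6: ⌈1687/555⌉−⌈1500/555⌉ = 4−3 = 1  ← one
n=7: ⌈1874/555⌉−⌈1687/555⌉ = 4−4 = 0
n=8: ⌈2061/555⌉−⌈1874/555⌉ = 4−4 = 0
n=9: ⌈2248/555⌉−⌈2061/555⌉ = 5−4 = 1  ← one
n=10: ⌈2435/555⌉−⌈2248/555⌉ = 5−5 = 0
n=11: ⌈2622/555⌉−⌈2435/555⌉ = 5−5 = 0
n=12: ⌈2809/555⌉−⌈2622/555⌉ = 6−5 = 1  ← one
n=13: ⌈2996/555⌉−⌈2809/555⌉ = 6−6 = 0
n=14: ⌈3183/555⌉−⌈2996/555⌉ = 6−6 = 0
n=15: ⌈3370/555⌉−⌈3183/555⌉ = 7−6 = 1  ← one
n=16: ⌈3557/555⌉−⌈3370/555⌉ = 7−7 = 0
n=17: ⌈3744/555⌉−⌈3557/555⌉ = 7−7 = 0
n=18: ⌈3931/555⌉−⌈3744/555⌉ = 8−7 = 1  ← one
n=19: ⌈4118/555⌉−⌈3931/555⌉ = 8−8 = 0
n=20: ⌈4305/555⌉−⌈4118/555⌉ = 8−8 = 0
n=21: ⌈4492/555⌉−⌈4305/555⌉ = 9−8 = 1  ← one
n=22: ⌈4679/555⌉−⌈4492/555⌉ = 9−9 = 0
n=23: ⌈4866/555⌉−⌈4679/555⌉ = 9−9 = 0
n=24: ⌈5053/555⌉−⌈4866/555⌉ = 10−9 = 1  ← one
positions of the first 9 ones: 0 3 6 9 12 15 18 21 24


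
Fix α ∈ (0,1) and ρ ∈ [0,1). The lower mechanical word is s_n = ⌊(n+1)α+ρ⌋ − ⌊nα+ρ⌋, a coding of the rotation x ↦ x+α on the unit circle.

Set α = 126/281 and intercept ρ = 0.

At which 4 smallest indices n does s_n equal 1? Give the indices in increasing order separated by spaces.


2 4 6 8

n=0: ⌊126/281⌋−⌊0/281⌋ = 0−0 = 0
n=1: ⌊252/281⌋−⌊126/281⌋ = 0−0 = 0
n=2: ⌊378/281⌋−⌊252/281⌋ = 1−0 = 1  ← one
n=3: ⌊504/281⌋−⌊378/281⌋ = 1−1 = 0
n=4: ⌊630/281⌋−⌊504/281⌋ = 2−1 = 1  ← one
n=5: ⌊756/281⌋−⌊630/281⌋ = 2−2 = 0
n=6: ⌊882/281⌋−⌊756/281⌋ = 3−2 = 1  ← one
n=7: ⌊1008/281⌋−⌊882/281⌋ = 3−3 = 0
n=8: ⌊1134/281⌋−⌊1008/281⌋ = 4−3 = 1  ← one
positions of the first 4 ones: 2 4 6 8


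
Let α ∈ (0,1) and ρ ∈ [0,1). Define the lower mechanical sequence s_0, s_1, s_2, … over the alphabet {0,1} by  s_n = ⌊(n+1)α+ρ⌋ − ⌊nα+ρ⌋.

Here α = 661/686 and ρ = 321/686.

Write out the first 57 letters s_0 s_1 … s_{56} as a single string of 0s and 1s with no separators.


111111111111011111111111111111111111111101111111111111111

n=0: ⌊(1·661+321)/686⌋ − ⌊(0·661+321)/686⌋ = ⌊982/686⌋ − ⌊321/686⌋ = 1 − 0 = 1
n=1: ⌊(2·661+321)/686⌋ − ⌊(1·661+321)/686⌋ = ⌊1643/686⌋ − ⌊982/686⌋ = 2 − 1 = 1
n=2: ⌊(3·661+321)/686⌋ − ⌊(2·661+321)/686⌋ = ⌊2304/686⌋ − ⌊1643/686⌋ = 3 − 2 = 1
n=3: ⌊(4·661+321)/686⌋ − ⌊(3·661+321)/686⌋ = ⌊2965/686⌋ − ⌊2304/686⌋ = 4 − 3 = 1
n=4: ⌊(5·661+321)/686⌋ − ⌊(4·661+321)/686⌋ = ⌊3626/686⌋ − ⌊2965/686⌋ = 5 − 4 = 1
n=5: ⌊(6·661+321)/686⌋ − ⌊(5·661+321)/686⌋ = ⌊4287/686⌋ − ⌊3626/686⌋ = 6 − 5 = 1
n=6: ⌊(7·661+321)/686⌋ − ⌊(6·661+321)/686⌋ = ⌊4948/686⌋ − ⌊4287/686⌋ = 7 − 6 = 1
n=7: ⌊(8·661+321)/686⌋ − ⌊(7·661+321)/686⌋ = ⌊5609/686⌋ − ⌊4948/686⌋ = 8 − 7 = 1
n=8: ⌊(9·661+321)/686⌋ − ⌊(8·661+321)/686⌋ = ⌊6270/686⌋ − ⌊5609/686⌋ = 9 − 8 = 1
n=9: ⌊(10·661+321)/686⌋ − ⌊(9·661+321)/686⌋ = ⌊6931/686⌋ − ⌊6270/686⌋ = 10 − 9 = 1
n=10: ⌊(11·661+321)/686⌋ − ⌊(10·661+321)/686⌋ = ⌊7592/686⌋ − ⌊6931/686⌋ = 11 − 10 = 1
n=11: ⌊(12·661+321)/686⌋ − ⌊(11·661+321)/686⌋ = ⌊8253/686⌋ − ⌊7592/686⌋ = 12 − 11 = 1
n=12: ⌊(13·661+321)/686⌋ − ⌊(12·661+321)/686⌋ = ⌊8914/686⌋ − ⌊8253/686⌋ = 12 − 12 = 0
n=13: ⌊(14·661+321)/686⌋ − ⌊(13·661+321)/686⌋ = ⌊9575/686⌋ − ⌊8914/686⌋ = 13 − 12 = 1
n=14: ⌊(15·661+321)/686⌋ − ⌊(14·661+321)/686⌋ = ⌊10236/686⌋ − ⌊9575/686⌋ = 14 − 13 = 1
n=15: ⌊(16·661+321)/686⌋ − ⌊(15·661+321)/686⌋ = ⌊10897/686⌋ − ⌊10236/686⌋ = 15 − 14 = 1
n=16: ⌊(17·661+321)/686⌋ − ⌊(16·661+321)/686⌋ = ⌊11558/686⌋ − ⌊10897/686⌋ = 16 − 15 = 1
n=17: ⌊(18·661+321)/686⌋ − ⌊(17·661+321)/686⌋ = ⌊12219/686⌋ − ⌊11558/686⌋ = 17 − 16 = 1
n=18: ⌊(19·661+321)/686⌋ − ⌊(18·661+321)/686⌋ = ⌊12880/686⌋ − ⌊12219/686⌋ = 18 − 17 = 1
n=19: ⌊(20·661+321)/686⌋ − ⌊(19·661+321)/686⌋ = ⌊13541/686⌋ − ⌊12880/686⌋ = 19 − 18 = 1
n=20: ⌊(21·661+321)/686⌋ − ⌊(20·661+321)/686⌋ = ⌊14202/686⌋ − ⌊13541/686⌋ = 20 − 19 = 1
n=21: ⌊(22·661+321)/686⌋ − ⌊(21·661+321)/686⌋ = ⌊14863/686⌋ − ⌊14202/686⌋ = 21 − 20 = 1
n=22: ⌊(23·661+321)/686⌋ − ⌊(22·661+321)/686⌋ = ⌊15524/686⌋ − ⌊14863/686⌋ = 22 − 21 = 1
n=23: ⌊(24·661+321)/686⌋ − ⌊(23·661+321)/686⌋ = ⌊16185/686⌋ − ⌊15524/686⌋ = 23 − 22 = 1
n=24: ⌊(25·661+321)/686⌋ − ⌊(24·661+321)/686⌋ = ⌊16846/686⌋ − ⌊16185/686⌋ = 24 − 23 = 1
n=25: ⌊(26·661+321)/686⌋ − ⌊(25·661+321)/686⌋ = ⌊17507/686⌋ − ⌊16846/686⌋ = 25 − 24 = 1
n=26: ⌊(27·661+321)/686⌋ − ⌊(26·661+321)/686⌋ = ⌊18168/686⌋ − ⌊17507/686⌋ = 26 − 25 = 1
n=27: ⌊(28·661+321)/686⌋ − ⌊(27·661+321)/686⌋ = ⌊18829/686⌋ − ⌊18168/686⌋ = 27 − 26 = 1
n=28: ⌊(29·661+321)/686⌋ − ⌊(28·661+321)/686⌋ = ⌊19490/686⌋ − ⌊18829/686⌋ = 28 − 27 = 1
n=29: ⌊(30·661+321)/686⌋ − ⌊(29·661+321)/686⌋ = ⌊20151/686⌋ − ⌊19490/686⌋ = 29 − 28 = 1
n=30: ⌊(31·661+321)/686⌋ − ⌊(30·661+321)/686⌋ = ⌊20812/686⌋ − ⌊20151/686⌋ = 30 − 29 = 1
n=31: ⌊(32·661+321)/686⌋ − ⌊(31·661+321)/686⌋ = ⌊21473/686⌋ − ⌊20812/686⌋ = 31 − 30 = 1
n=32: ⌊(33·661+321)/686⌋ − ⌊(32·661+321)/686⌋ = ⌊22134/686⌋ − ⌊21473/686⌋ = 32 − 31 = 1
n=33: ⌊(34·661+321)/686⌋ − ⌊(33·661+321)/686⌋ = ⌊22795/686⌋ − ⌊22134/686⌋ = 33 − 32 = 1
n=34: ⌊(35·661+321)/686⌋ − ⌊(34·661+321)/686⌋ = ⌊23456/686⌋ − ⌊22795/686⌋ = 34 − 33 = 1
n=35: ⌊(36·661+321)/686⌋ − ⌊(35·661+321)/686⌋ = ⌊24117/686⌋ − ⌊23456/686⌋ = 35 − 34 = 1
n=36: ⌊(37·661+321)/686⌋ − ⌊(36·661+321)/686⌋ = ⌊24778/686⌋ − ⌊24117/686⌋ = 36 − 35 = 1
n=37: ⌊(38·661+321)/686⌋ − ⌊(37·661+321)/686⌋ = ⌊25439/686⌋ − ⌊24778/686⌋ = 37 − 36 = 1
n=38: ⌊(39·661+321)/686⌋ − ⌊(38·661+321)/686⌋ = ⌊26100/686⌋ − ⌊25439/686⌋ = 38 − 37 = 1
n=39: ⌊(40·661+321)/686⌋ − ⌊(39·661+321)/686⌋ = ⌊26761/686⌋ − ⌊26100/686⌋ = 39 − 38 = 1
n=40: ⌊(41·661+321)/686⌋ − ⌊(40·661+321)/686⌋ = ⌊27422/686⌋ − ⌊26761/686⌋ = 39 − 39 = 0
n=41: ⌊(42·661+321)/686⌋ − ⌊(41·661+321)/686⌋ = ⌊28083/686⌋ − ⌊27422/686⌋ = 40 − 39 = 1
n=42: ⌊(43·661+321)/686⌋ − ⌊(42·661+321)/686⌋ = ⌊28744/686⌋ − ⌊28083/686⌋ = 41 − 40 = 1
n=43: ⌊(44·661+321)/686⌋ − ⌊(43·661+321)/686⌋ = ⌊29405/686⌋ − ⌊28744/686⌋ = 42 − 41 = 1
n=44: ⌊(45·661+321)/686⌋ − ⌊(44·661+321)/686⌋ = ⌊30066/686⌋ − ⌊29405/686⌋ = 43 − 42 = 1
n=45: ⌊(46·661+321)/686⌋ − ⌊(45·661+321)/686⌋ = ⌊30727/686⌋ − ⌊30066/686⌋ = 44 − 43 = 1
n=46: ⌊(47·661+321)/686⌋ − ⌊(46·661+321)/686⌋ = ⌊31388/686⌋ − ⌊30727/686⌋ = 45 − 44 = 1
n=47: ⌊(48·661+321)/686⌋ − ⌊(47·661+321)/686⌋ = ⌊32049/686⌋ − ⌊31388/686⌋ = 46 − 45 = 1
n=48: ⌊(49·661+321)/686⌋ − ⌊(48·661+321)/686⌋ = ⌊32710/686⌋ − ⌊32049/686⌋ = 47 − 46 = 1
n=49: ⌊(50·661+321)/686⌋ − ⌊(49·661+321)/686⌋ = ⌊33371/686⌋ − ⌊32710/686⌋ = 48 − 47 = 1
n=50: ⌊(51·661+321)/686⌋ − ⌊(50·661+321)/686⌋ = ⌊34032/686⌋ − ⌊33371/686⌋ = 49 − 48 = 1
n=51: ⌊(52·661+321)/686⌋ − ⌊(51·661+321)/686⌋ = ⌊34693/686⌋ − ⌊34032/686⌋ = 50 − 49 = 1
n=52: ⌊(53·661+321)/686⌋ − ⌊(52·661+321)/686⌋ = ⌊35354/686⌋ − ⌊34693/686⌋ = 51 − 50 = 1
n=53: ⌊(54·661+321)/686⌋ − ⌊(53·661+321)/686⌋ = ⌊36015/686⌋ − ⌊35354/686⌋ = 52 − 51 = 1
n=54: ⌊(55·661+321)/686⌋ − ⌊(54·661+321)/686⌋ = ⌊36676/686⌋ − ⌊36015/686⌋ = 53 − 52 = 1
n=55: ⌊(56·661+321)/686⌋ − ⌊(55·661+321)/686⌋ = ⌊37337/686⌋ − ⌊36676/686⌋ = 54 − 53 = 1
n=56: ⌊(57·661+321)/686⌋ − ⌊(56·661+321)/686⌋ = ⌊37998/686⌋ − ⌊37337/686⌋ = 55 − 54 = 1


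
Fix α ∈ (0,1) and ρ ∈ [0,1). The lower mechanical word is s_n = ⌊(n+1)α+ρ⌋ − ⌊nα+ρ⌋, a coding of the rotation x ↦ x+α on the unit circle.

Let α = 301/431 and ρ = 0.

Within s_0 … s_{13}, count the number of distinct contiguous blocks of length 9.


5

t_n = ⌊(n·301)/431⌋ for n = 0 … 14:
  n=0…9: ⌊0/431⌋=0 ⌊301/431⌋=0 ⌊602/431⌋=1 ⌊903/431⌋=2 ⌊1204/431⌋=2 ⌊1505/431⌋=3 ⌊1806/431⌋=4 ⌊2107/431⌋=4 ⌊2408/431⌋=5 ⌊2709/431⌋=6
  n=10…14: ⌊3010/431⌋=6 ⌊3311/431⌋=7 ⌊3612/431⌋=8 ⌊3913/431⌋=9 ⌊4214/431⌋=9
s_n = t_(n+1) − t_n for n = 0 … 13 gives
prefix = 01101101101110
slide a length-9 window over [0..8] … [5..13] (6 windows); first occurrence of each distinct factor:
  [  0..  8] 011011011
  [  1..  9] 110110110
  [  2.. 10] 101101101
  [  4.. 12] 110110111
  [  5.. 13] 101101110
  (the other 1 window repeats one of these)
distinct factors: {011011011, 101101101, 101101110, 110110110, 110110111}
count = 5  (Sturmian bound for length 9 is 10)


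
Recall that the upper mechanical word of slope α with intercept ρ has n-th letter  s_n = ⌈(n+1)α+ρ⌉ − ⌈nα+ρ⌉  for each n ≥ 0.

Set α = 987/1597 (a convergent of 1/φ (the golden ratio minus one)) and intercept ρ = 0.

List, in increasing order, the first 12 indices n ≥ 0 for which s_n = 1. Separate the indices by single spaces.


0 1 3 4 6 8 9 11 12 14 16 17

n=0: ⌈987/1597⌉−⌈0/1597⌉ = 1−0 = 1  ← one
n=1: ⌈1974/1597⌉−⌈987/1597⌉ = 2−1 = 1  ← one
n=2: ⌈2961/1597⌉−⌈1974/1597⌉ = 2−2 = 0
n=3: ⌈3948/1597⌉−⌈2961/1597⌉ = 3−2 = 1  ← one
n=4: ⌈4935/1597⌉−⌈3948/1597⌉ = 4−3 = 1  ← one
n=5: ⌈5922/1597⌉−⌈4935/1597⌉ = 4−4 = 0
n=6: ⌈6909/1597⌉−⌈5922/1597⌉ = 5−4 = 1  ← one
n=7: ⌈7896/1597⌉−⌈6909/1597⌉ = 5−5 = 0
n=8: ⌈8883/1597⌉−⌈7896/1597⌉ = 6−5 = 1  ← one
n=9: ⌈9870/1597⌉−⌈8883/1597⌉ = 7−6 = 1  ← one
n=10: ⌈10857/1597⌉−⌈9870/1597⌉ = 7−7 = 0
n=11: ⌈11844/1597⌉−⌈10857/1597⌉ = 8−7 = 1  ← one
n=12: ⌈12831/1597⌉−⌈11844/1597⌉ = 9−8 = 1  ← one
n=13: ⌈13818/1597⌉−⌈12831/1597⌉ = 9−9 = 0
n=14: ⌈14805/1597⌉−⌈13818/1597⌉ = 10−9 = 1  ← one
n=15: ⌈15792/1597⌉−⌈14805/1597⌉ = 10−10 = 0
n=16: ⌈16779/1597⌉−⌈15792/1597⌉ = 11−10 = 1  ← one
n=17: ⌈17766/1597⌉−⌈16779/1597⌉ = 12−11 = 1  ← one
positions of the first 12 ones: 0 1 3 4 6 8 9 11 12 14 16 17


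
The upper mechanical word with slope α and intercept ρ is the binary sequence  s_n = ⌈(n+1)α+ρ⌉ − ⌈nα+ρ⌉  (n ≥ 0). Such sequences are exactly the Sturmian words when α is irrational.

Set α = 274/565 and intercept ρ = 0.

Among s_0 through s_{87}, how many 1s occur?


#1s = Σ_{n=0}^{87} s_n = Σ_{n=0}^{87} (⌈(n+1)α+ρ⌉ − ⌈nα+ρ⌉)
the sum telescopes: every ⌈nα+ρ⌉ with 0 < n < 88 appears once with + and once with −, leaving ⌈88α+ρ⌉ − ⌈0·α+ρ⌉
88α + ρ = (88·274) / 565 = 24112/565
ρ = 0/565
⌈24112/565⌉ = 43,  ⌈0/565⌉ = 0
#1s = 43 − 0 = 43

43


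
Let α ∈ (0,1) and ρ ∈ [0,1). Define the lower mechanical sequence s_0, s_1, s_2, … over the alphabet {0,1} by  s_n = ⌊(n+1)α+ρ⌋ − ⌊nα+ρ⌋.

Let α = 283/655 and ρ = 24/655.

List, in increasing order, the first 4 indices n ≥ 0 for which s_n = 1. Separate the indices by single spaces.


n=0: ⌊307/655⌋−⌊24/655⌋ = 0−0 = 0
n=1: ⌊590/655⌋−⌊307/655⌋ = 0−0 = 0
n=2: ⌊873/655⌋−⌊590/655⌋ = 1−0 = 1  ← one
n=3: ⌊1156/655⌋−⌊873/655⌋ = 1−1 = 0
n=4: ⌊1439/655⌋−⌊1156/655⌋ = 2−1 = 1  ← one
n=5: ⌊1722/655⌋−⌊1439/655⌋ = 2−2 = 0
n=6: ⌊2005/655⌋−⌊1722/655⌋ = 3−2 = 1  ← one
n=7: ⌊2288/655⌋−⌊2005/655⌋ = 3−3 = 0
n=8: ⌊2571/655⌋−⌊2288/655⌋ = 3−3 = 0
n=9: ⌊2854/655⌋−⌊2571/655⌋ = 4−3 = 1  ← one
positions of the first 4 ones: 2 4 6 9

2 4 6 9


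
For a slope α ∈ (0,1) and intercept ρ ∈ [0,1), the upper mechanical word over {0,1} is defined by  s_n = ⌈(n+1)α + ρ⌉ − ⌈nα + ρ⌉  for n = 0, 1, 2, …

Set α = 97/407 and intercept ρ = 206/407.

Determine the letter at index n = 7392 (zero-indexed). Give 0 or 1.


0

(n+1)α + ρ = (7393·97 + 206) / 407 = 717327/407
nα + ρ     = (7392·97 + 206) / 407 = 717230/407
⌈717327/407⌉ = 1763,  ⌈717230/407⌉ = 1763
s_{7392} = 1763 − 1763 = 0


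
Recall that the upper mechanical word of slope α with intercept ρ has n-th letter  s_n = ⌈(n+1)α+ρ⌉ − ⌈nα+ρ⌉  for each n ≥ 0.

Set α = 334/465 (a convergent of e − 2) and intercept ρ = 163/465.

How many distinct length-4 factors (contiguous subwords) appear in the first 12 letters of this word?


5

t_n = ⌈(n·334+163)/465⌉ for n = 0 … 12:
  n=0…9: ⌈163/465⌉=1 ⌈497/465⌉=2 ⌈831/465⌉=2 ⌈1165/465⌉=3 ⌈1499/465⌉=4 ⌈1833/465⌉=4 ⌈2167/465⌉=5 ⌈2501/465⌉=6 ⌈2835/465⌉=7 ⌈3169/465⌉=7
  n=10…12: ⌈3503/465⌉=8 ⌈3837/465⌉=9 ⌈4171/465⌉=9
s_n = t_(n+1) − t_n for n = 0 … 11 gives
prefix = 101101110110
slide a length-4 window over [0..3] … [8..11] (9 windows); first occurrence of each distinct factor:
  [  0..  3] 1011
  [  1..  4] 0110
  [  2..  5] 1101
  [  4..  7] 0111
  [  5..  8] 1110
  (the other 4 windows repeat one of these)
distinct factors: {0110, 0111, 1011, 1101, 1110}
count = 5  (Sturmian bound for length 4 is 5)


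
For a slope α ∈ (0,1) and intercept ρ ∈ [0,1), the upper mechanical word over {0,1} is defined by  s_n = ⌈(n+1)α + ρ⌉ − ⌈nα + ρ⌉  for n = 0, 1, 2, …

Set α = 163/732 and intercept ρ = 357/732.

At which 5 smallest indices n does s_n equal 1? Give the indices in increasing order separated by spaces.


2 6 11 15 20

n=0: ⌈520/732⌉−⌈357/732⌉ = 1−1 = 0
n=1: ⌈683/732⌉−⌈520/732⌉ = 1−1 = 0
n=2: ⌈846/732⌉−⌈683/732⌉ = 2−1 = 1  ← one
n=3: ⌈1009/732⌉−⌈846/732⌉ = 2−2 = 0
n=4: ⌈1172/732⌉−⌈1009/732⌉ = 2−2 = 0
n=5: ⌈1335/732⌉−⌈1172/732⌉ = 2−2 = 0
n=6: ⌈1498/732⌉−⌈1335/732⌉ = 3−2 = 1  ← one
n=7: ⌈1661/732⌉−⌈1498/732⌉ = 3−3 = 0
n=8: ⌈1824/732⌉−⌈1661/732⌉ = 3−3 = 0
n=9: ⌈1987/732⌉−⌈1824/732⌉ = 3−3 = 0
n=10: ⌈2150/732⌉−⌈1987/732⌉ = 3−3 = 0
n=11: ⌈2313/732⌉−⌈2150/732⌉ = 4−3 = 1  ← one
n=12: ⌈2476/732⌉−⌈2313/732⌉ = 4−4 = 0
n=13: ⌈2639/732⌉−⌈2476/732⌉ = 4−4 = 0
n=14: ⌈2802/732⌉−⌈2639/732⌉ = 4−4 = 0
n=15: ⌈2965/732⌉−⌈2802/732⌉ = 5−4 = 1  ← one
n=16: ⌈3128/732⌉−⌈2965/732⌉ = 5−5 = 0
n=17: ⌈3291/732⌉−⌈3128/732⌉ = 5−5 = 0
n=18: ⌈3454/732⌉−⌈3291/732⌉ = 5−5 = 0
n=19: ⌈3617/732⌉−⌈3454/732⌉ = 5−5 = 0
n=20: ⌈3780/732⌉−⌈3617/732⌉ = 6−5 = 1  ← one
positions of the first 5 ones: 2 6 11 15 20


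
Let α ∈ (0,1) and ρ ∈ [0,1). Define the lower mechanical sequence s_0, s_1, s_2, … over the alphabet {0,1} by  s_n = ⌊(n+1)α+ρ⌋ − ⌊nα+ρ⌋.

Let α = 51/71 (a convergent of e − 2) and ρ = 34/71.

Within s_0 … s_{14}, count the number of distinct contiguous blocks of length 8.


7

t_n = ⌊(n·51+34)/71⌋ for n = 0 … 15:
  n=0…9: ⌊34/71⌋=0 ⌊85/71⌋=1 ⌊136/71⌋=1 ⌊187/71⌋=2 ⌊238/71⌋=3 ⌊289/71⌋=4 ⌊340/71⌋=4 ⌊391/71⌋=5 ⌊442/71⌋=6 ⌊493/71⌋=6
  n=10…15: ⌊544/71⌋=7 ⌊595/71⌋=8 ⌊646/71⌋=9 ⌊697/71⌋=9 ⌊748/71⌋=10 ⌊799/71⌋=11
s_n = t_(n+1) − t_n for n = 0 … 14 gives
prefix = 101110110111011
slide a length-8 window over [0..7] … [7..14] (8 windows); first occurrence of each distinct factor:
  [  0..  7] 10111011
  [  1..  8] 01110110
  [  2..  9] 11101101
  [  3.. 10] 11011011
  [  4.. 11] 10110111
  [  5.. 12] 01101110
  [  6.. 13] 11011101
  (the other 1 window repeats one of these)
distinct factors: {01101110, 01110110, 10110111, 10111011, 11011011, 11011101, 11101101}
count = 7  (Sturmian bound for length 8 is 9)


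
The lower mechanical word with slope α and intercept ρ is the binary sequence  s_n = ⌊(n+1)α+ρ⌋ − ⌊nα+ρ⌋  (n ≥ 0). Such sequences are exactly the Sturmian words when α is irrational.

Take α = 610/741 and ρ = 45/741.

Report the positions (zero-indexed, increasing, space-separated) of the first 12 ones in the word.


n=0: ⌊655/741⌋−⌊45/741⌋ = 0−0 = 0
n=1: ⌊1265/741⌋−⌊655/741⌋ = 1−0 = 1  ← one
n=2: ⌊1875/741⌋−⌊1265/741⌋ = 2−1 = 1  ← one
n=3: ⌊2485/741⌋−⌊1875/741⌋ = 3−2 = 1  ← one
n=4: ⌊3095/741⌋−⌊2485/741⌋ = 4−3 = 1  ← one
n=5: ⌊3705/741⌋−⌊3095/741⌋ = 5−4 = 1  ← one
n=6: ⌊4315/741⌋−⌊3705/741⌋ = 5−5 = 0
n=7: ⌊4925/741⌋−⌊4315/741⌋ = 6−5 = 1  ← one
n=8: ⌊5535/741⌋−⌊4925/741⌋ = 7−6 = 1  ← one
n=9: ⌊6145/741⌋−⌊5535/741⌋ = 8−7 = 1  ← one
n=10: ⌊6755/741⌋−⌊6145/741⌋ = 9−8 = 1  ← one
n=11: ⌊7365/741⌋−⌊6755/741⌋ = 9−9 = 0
n=12: ⌊7975/741⌋−⌊7365/741⌋ = 10−9 = 1  ← one
n=13: ⌊8585/741⌋−⌊7975/741⌋ = 11−10 = 1  ← one
n=14: ⌊9195/741⌋−⌊8585/741⌋ = 12−11 = 1  ← one
positions of the first 12 ones: 1 2 3 4 5 7 8 9 10 12 13 14

1 2 3 4 5 7 8 9 10 12 13 14


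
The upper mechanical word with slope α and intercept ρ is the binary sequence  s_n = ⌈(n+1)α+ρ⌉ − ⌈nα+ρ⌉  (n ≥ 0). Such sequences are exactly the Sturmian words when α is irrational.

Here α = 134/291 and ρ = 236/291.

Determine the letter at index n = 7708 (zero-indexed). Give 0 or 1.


0

(n+1)α + ρ = (7709·134 + 236) / 291 = 1033242/291
nα + ρ     = (7708·134 + 236) / 291 = 1033108/291
⌈1033242/291⌉ = 3551,  ⌈1033108/291⌉ = 3551
s_{7708} = 3551 − 3551 = 0


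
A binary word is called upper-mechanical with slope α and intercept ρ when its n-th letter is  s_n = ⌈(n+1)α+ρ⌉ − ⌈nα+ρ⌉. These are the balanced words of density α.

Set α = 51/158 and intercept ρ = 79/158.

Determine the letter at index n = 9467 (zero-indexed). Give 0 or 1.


0

(n+1)α + ρ = (9468·51 + 79) / 158 = 482947/158
nα + ρ     = (9467·51 + 79) / 158 = 482896/158
⌈482947/158⌉ = 3057,  ⌈482896/158⌉ = 3057
s_{9467} = 3057 − 3057 = 0


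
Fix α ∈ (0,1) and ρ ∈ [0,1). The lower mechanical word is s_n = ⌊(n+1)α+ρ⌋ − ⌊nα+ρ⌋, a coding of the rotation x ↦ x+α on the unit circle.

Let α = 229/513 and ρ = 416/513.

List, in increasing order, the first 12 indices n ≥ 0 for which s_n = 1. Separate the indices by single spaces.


0 2 4 7 9 11 13 16 18 20 22 25

n=0: ⌊645/513⌋−⌊416/513⌋ = 1−0 = 1  ← one
n=1: ⌊874/513⌋−⌊645/513⌋ = 1−1 = 0
n=2: ⌊1103/513⌋−⌊874/513⌋ = 2−1 = 1  ← one
n=3: ⌊1332/513⌋−⌊1103/513⌋ = 2−2 = 0
n=4: ⌊1561/513⌋−⌊1332/513⌋ = 3−2 = 1  ← one
n=5: ⌊1790/513⌋−⌊1561/513⌋ = 3−3 = 0
n=6: ⌊2019/513⌋−⌊1790/513⌋ = 3−3 = 0
n=7: ⌊2248/513⌋−⌊2019/513⌋ = 4−3 = 1  ← one
n=8: ⌊2477/513⌋−⌊2248/513⌋ = 4−4 = 0
n=9: ⌊2706/513⌋−⌊2477/513⌋ = 5−4 = 1  ← one
n=10: ⌊2935/513⌋−⌊2706/513⌋ = 5−5 = 0
n=11: ⌊3164/513⌋−⌊2935/513⌋ = 6−5 = 1  ← one
n=12: ⌊3393/513⌋−⌊3164/513⌋ = 6−6 = 0
n=13: ⌊3622/513⌋−⌊3393/513⌋ = 7−6 = 1  ← one
n=14: ⌊3851/513⌋−⌊3622/513⌋ = 7−7 = 0
n=15: ⌊4080/513⌋−⌊3851/513⌋ = 7−7 = 0
n=16: ⌊4309/513⌋−⌊4080/513⌋ = 8−7 = 1  ← one
n=17: ⌊4538/513⌋−⌊4309/513⌋ = 8−8 = 0
n=18: ⌊4767/513⌋−⌊4538/513⌋ = 9−8 = 1  ← one
n=19: ⌊4996/513⌋−⌊4767/513⌋ = 9−9 = 0
n=20: ⌊5225/513⌋−⌊4996/513⌋ = 10−9 = 1  ← one
n=21: ⌊5454/513⌋−⌊5225/513⌋ = 10−10 = 0
n=22: ⌊5683/513⌋−⌊5454/513⌋ = 11−10 = 1  ← one
n=23: ⌊5912/513⌋−⌊5683/513⌋ = 11−11 = 0
n=24: ⌊6141/513⌋−⌊5912/513⌋ = 11−11 = 0
n=25: ⌊6370/513⌋−⌊6141/513⌋ = 12−11 = 1  ← one
positions of the first 12 ones: 0 2 4 7 9 11 13 16 18 20 22 25


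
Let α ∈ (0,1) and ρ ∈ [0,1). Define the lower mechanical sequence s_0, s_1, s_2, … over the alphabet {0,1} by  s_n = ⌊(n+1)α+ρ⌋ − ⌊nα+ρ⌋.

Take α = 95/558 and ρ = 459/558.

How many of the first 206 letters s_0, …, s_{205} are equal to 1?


35

#1s = Σ_{n=0}^{205} s_n = Σ_{n=0}^{205} (⌊(n+1)α+ρ⌋ − ⌊nα+ρ⌋)
the sum telescopes: every ⌊nα+ρ⌋ with 0 < n < 206 appears once with + and once with −, leaving ⌊206α+ρ⌋ − ⌊0·α+ρ⌋
206α + ρ = (206·95 + 459) / 558 = 20029/558
ρ = 459/558
⌊20029/558⌋ = 35,  ⌊459/558⌋ = 0
#1s = 35 − 0 = 35


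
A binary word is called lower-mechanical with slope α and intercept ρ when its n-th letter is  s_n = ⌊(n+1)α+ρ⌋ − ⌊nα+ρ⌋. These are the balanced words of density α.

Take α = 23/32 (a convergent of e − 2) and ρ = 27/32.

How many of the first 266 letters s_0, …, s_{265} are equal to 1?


192

#1s = Σ_{n=0}^{265} s_n = Σ_{n=0}^{265} (⌊(n+1)α+ρ⌋ − ⌊nα+ρ⌋)
the sum telescopes: every ⌊nα+ρ⌋ with 0 < n < 266 appears once with + and once with −, leaving ⌊266α+ρ⌋ − ⌊0·α+ρ⌋
266α + ρ = (266·23 + 27) / 32 = 6145/32
ρ = 27/32
⌊6145/32⌋ = 192,  ⌊27/32⌋ = 0
#1s = 192 − 0 = 192


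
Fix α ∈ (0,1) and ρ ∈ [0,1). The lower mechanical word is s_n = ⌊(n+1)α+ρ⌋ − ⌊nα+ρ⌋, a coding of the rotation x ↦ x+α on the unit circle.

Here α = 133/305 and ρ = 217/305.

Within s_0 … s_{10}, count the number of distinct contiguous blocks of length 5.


6

t_n = ⌊(n·133+217)/305⌋ for n = 0 … 11:
  n=0…9: ⌊217/305⌋=0 ⌊350/305⌋=1 ⌊483/305⌋=1 ⌊616/305⌋=2 ⌊749/305⌋=2 ⌊882/305⌋=2 ⌊1015/305⌋=3 ⌊1148/305⌋=3 ⌊1281/305⌋=4 ⌊1414/305⌋=4
  n=10…11: ⌊1547/305⌋=5 ⌊1680/305⌋=5
s_n = t_(n+1) − t_n for n = 0 … 10 gives
prefix = 10100101010
slide a length-5 window over [0..4] … [6..10] (7 windows); first occurrence of each distinct factor:
  [  0..  4] 10100
  [  1..  5] 01001
  [  2..  6] 10010
  [  3..  7] 00101
  [  4..  8] 01010
  [  5..  9] 10101
  (the other 1 window repeats one of these)
distinct factors: {00101, 01001, 01010, 10010, 10100, 10101}
count = 6  (Sturmian bound for length 5 is 6)


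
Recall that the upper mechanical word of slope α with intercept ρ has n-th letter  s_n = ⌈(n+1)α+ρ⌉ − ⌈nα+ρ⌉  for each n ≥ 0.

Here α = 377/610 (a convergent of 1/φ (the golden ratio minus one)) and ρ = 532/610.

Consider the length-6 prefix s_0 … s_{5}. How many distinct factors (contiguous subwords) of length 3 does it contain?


t_n = ⌈(n·377+532)/610⌉ for n = 0 … 6:
  n=0…6: ⌈532/610⌉=1 ⌈909/610⌉=2 ⌈1286/610⌉=3 ⌈1663/610⌉=3 ⌈2040/610⌉=4 ⌈2417/610⌉=4 ⌈2794/610⌉=5
s_n = t_(n+1) − t_n for n = 0 … 5 gives
prefix = 110101
slide a length-3 window over [0..2] … [3..5] (4 windows); first occurrence of each distinct factor:
  [  0..  2] 110
  [  1..  3] 101
  [  2..  4] 010
  (the other 1 window repeats one of these)
distinct factors: {010, 101, 110}
count = 3  (Sturmian bound for length 3 is 4)

3


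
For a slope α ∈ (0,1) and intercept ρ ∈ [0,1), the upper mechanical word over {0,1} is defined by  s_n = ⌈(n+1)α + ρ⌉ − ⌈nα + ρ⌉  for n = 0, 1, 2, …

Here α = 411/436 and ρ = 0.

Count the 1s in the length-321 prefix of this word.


303

#1s = Σ_{n=0}^{320} s_n = Σ_{n=0}^{320} (⌈(n+1)α+ρ⌉ − ⌈nα+ρ⌉)
the sum telescopes: every ⌈nα+ρ⌉ with 0 < n < 321 appears once with + and once with −, leaving ⌈321α+ρ⌉ − ⌈0·α+ρ⌉
321α + ρ = (321·411) / 436 = 131931/436
ρ = 0/436
⌈131931/436⌉ = 303,  ⌈0/436⌉ = 0
#1s = 303 − 0 = 303


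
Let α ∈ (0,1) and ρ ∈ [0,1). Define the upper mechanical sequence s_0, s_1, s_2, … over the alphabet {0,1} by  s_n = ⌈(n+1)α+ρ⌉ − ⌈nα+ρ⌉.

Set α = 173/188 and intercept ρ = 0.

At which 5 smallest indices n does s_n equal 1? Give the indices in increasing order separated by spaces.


n=0: ⌈173/188⌉−⌈0/188⌉ = 1−0 = 1  ← one
n=1: ⌈346/188⌉−⌈173/188⌉ = 2−1 = 1  ← one
n=2: ⌈519/188⌉−⌈346/188⌉ = 3−2 = 1  ← one
n=3: ⌈692/188⌉−⌈519/188⌉ = 4−3 = 1  ← one
n=4: ⌈865/188⌉−⌈692/188⌉ = 5−4 = 1  ← one
positions of the first 5 ones: 0 1 2 3 4

0 1 2 3 4


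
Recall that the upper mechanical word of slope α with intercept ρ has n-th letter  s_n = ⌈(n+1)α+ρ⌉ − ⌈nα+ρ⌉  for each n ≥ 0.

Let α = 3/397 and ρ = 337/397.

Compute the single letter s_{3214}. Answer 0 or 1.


(n+1)α + ρ = (3215·3 + 337) / 397 = 9982/397
nα + ρ     = (3214·3 + 337) / 397 = 9979/397
⌈9982/397⌉ = 26,  ⌈9979/397⌉ = 26
s_{3214} = 26 − 26 = 0

0


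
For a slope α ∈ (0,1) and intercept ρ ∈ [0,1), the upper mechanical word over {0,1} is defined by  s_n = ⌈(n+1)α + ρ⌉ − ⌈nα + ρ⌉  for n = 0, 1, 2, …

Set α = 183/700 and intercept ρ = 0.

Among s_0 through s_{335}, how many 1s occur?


88

#1s = Σ_{n=0}^{335} s_n = Σ_{n=0}^{335} (⌈(n+1)α+ρ⌉ − ⌈nα+ρ⌉)
the sum telescopes: every ⌈nα+ρ⌉ with 0 < n < 336 appears once with + and once with −, leaving ⌈336α+ρ⌉ − ⌈0·α+ρ⌉
336α + ρ = (336·183) / 700 = 61488/700
ρ = 0/700
⌈61488/700⌉ = 88,  ⌈0/700⌉ = 0
#1s = 88 − 0 = 88


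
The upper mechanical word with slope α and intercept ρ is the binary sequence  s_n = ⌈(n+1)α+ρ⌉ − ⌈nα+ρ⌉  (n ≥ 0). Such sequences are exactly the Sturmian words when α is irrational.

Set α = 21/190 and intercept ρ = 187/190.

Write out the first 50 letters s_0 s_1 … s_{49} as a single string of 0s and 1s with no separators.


n=0: ⌈(1·21+187)/190⌉ − ⌈(0·21+187)/190⌉ = ⌈208/190⌉ − ⌈187/190⌉ = 2 − 1 = 1
n=1: ⌈(2·21+187)/190⌉ − ⌈(1·21+187)/190⌉ = ⌈229/190⌉ − ⌈208/190⌉ = 2 − 2 = 0
n=2: ⌈(3·21+187)/190⌉ − ⌈(2·21+187)/190⌉ = ⌈250/190⌉ − ⌈229/190⌉ = 2 − 2 = 0
n=3: ⌈(4·21+187)/190⌉ − ⌈(3·21+187)/190⌉ = ⌈271/190⌉ − ⌈250/190⌉ = 2 − 2 = 0
n=4: ⌈(5·21+187)/190⌉ − ⌈(4·21+187)/190⌉ = ⌈292/190⌉ − ⌈271/190⌉ = 2 − 2 = 0
n=5: ⌈(6·21+187)/190⌉ − ⌈(5·21+187)/190⌉ = ⌈313/190⌉ − ⌈292/190⌉ = 2 − 2 = 0
n=6: ⌈(7·21+187)/190⌉ − ⌈(6·21+187)/190⌉ = ⌈334/190⌉ − ⌈313/190⌉ = 2 − 2 = 0
n=7: ⌈(8·21+187)/190⌉ − ⌈(7·21+187)/190⌉ = ⌈355/190⌉ − ⌈334/190⌉ = 2 − 2 = 0
n=8: ⌈(9·21+187)/190⌉ − ⌈(8·21+187)/190⌉ = ⌈376/190⌉ − ⌈355/190⌉ = 2 − 2 = 0
n=9: ⌈(10·21+187)/190⌉ − ⌈(9·21+187)/190⌉ = ⌈397/190⌉ − ⌈376/190⌉ = 3 − 2 = 1
n=10: ⌈(11·21+187)/190⌉ − ⌈(10·21+187)/190⌉ = ⌈418/190⌉ − ⌈397/190⌉ = 3 − 3 = 0
n=11: ⌈(12·21+187)/190⌉ − ⌈(11·21+187)/190⌉ = ⌈439/190⌉ − ⌈418/190⌉ = 3 − 3 = 0
n=12: ⌈(13·21+187)/190⌉ − ⌈(12·21+187)/190⌉ = ⌈460/190⌉ − ⌈439/190⌉ = 3 − 3 = 0
n=13: ⌈(14·21+187)/190⌉ − ⌈(13·21+187)/190⌉ = ⌈481/190⌉ − ⌈460/190⌉ = 3 − 3 = 0
n=14: ⌈(15·21+187)/190⌉ − ⌈(14·21+187)/190⌉ = ⌈502/190⌉ − ⌈481/190⌉ = 3 − 3 = 0
n=15: ⌈(16·21+187)/190⌉ − ⌈(15·21+187)/190⌉ = ⌈523/190⌉ − ⌈502/190⌉ = 3 − 3 = 0
n=16: ⌈(17·21+187)/190⌉ − ⌈(16·21+187)/190⌉ = ⌈544/190⌉ − ⌈523/190⌉ = 3 − 3 = 0
n=17: ⌈(18·21+187)/190⌉ − ⌈(17·21+187)/190⌉ = ⌈565/190⌉ − ⌈544/190⌉ = 3 − 3 = 0
n=18: ⌈(19·21+187)/190⌉ − ⌈(18·21+187)/190⌉ = ⌈586/190⌉ − ⌈565/190⌉ = 4 − 3 = 1
n=19: ⌈(20·21+187)/190⌉ − ⌈(19·21+187)/190⌉ = ⌈607/190⌉ − ⌈586/190⌉ = 4 − 4 = 0
n=20: ⌈(21·21+187)/190⌉ − ⌈(20·21+187)/190⌉ = ⌈628/190⌉ − ⌈607/190⌉ = 4 − 4 = 0
n=21: ⌈(22·21+187)/190⌉ − ⌈(21·21+187)/190⌉ = ⌈649/190⌉ − ⌈628/190⌉ = 4 − 4 = 0
n=22: ⌈(23·21+187)/190⌉ − ⌈(22·21+187)/190⌉ = ⌈670/190⌉ − ⌈649/190⌉ = 4 − 4 = 0
n=23: ⌈(24·21+187)/190⌉ − ⌈(23·21+187)/190⌉ = ⌈691/190⌉ − ⌈670/190⌉ = 4 − 4 = 0
n=24: ⌈(25·21+187)/190⌉ − ⌈(24·21+187)/190⌉ = ⌈712/190⌉ − ⌈691/190⌉ = 4 − 4 = 0
n=25: ⌈(26·21+187)/190⌉ − ⌈(25·21+187)/190⌉ = ⌈733/190⌉ − ⌈712/190⌉ = 4 − 4 = 0
n=26: ⌈(27·21+187)/190⌉ − ⌈(26·21+187)/190⌉ = ⌈754/190⌉ − ⌈733/190⌉ = 4 − 4 = 0
n=27: ⌈(28·21+187)/190⌉ − ⌈(27·21+187)/190⌉ = ⌈775/190⌉ − ⌈754/190⌉ = 5 − 4 = 1
n=28: ⌈(29·21+187)/190⌉ − ⌈(28·21+187)/190⌉ = ⌈796/190⌉ − ⌈775/190⌉ = 5 − 5 = 0
n=29: ⌈(30·21+187)/190⌉ − ⌈(29·21+187)/190⌉ = ⌈817/190⌉ − ⌈796/190⌉ = 5 − 5 = 0
n=30: ⌈(31·21+187)/190⌉ − ⌈(30·21+187)/190⌉ = ⌈838/190⌉ − ⌈817/190⌉ = 5 − 5 = 0
n=31: ⌈(32·21+187)/190⌉ − ⌈(31·21+187)/190⌉ = ⌈859/190⌉ − ⌈838/190⌉ = 5 − 5 = 0
n=32: ⌈(33·21+187)/190⌉ − ⌈(32·21+187)/190⌉ = ⌈880/190⌉ − ⌈859/190⌉ = 5 − 5 = 0
n=33: ⌈(34·21+187)/190⌉ − ⌈(33·21+187)/190⌉ = ⌈901/190⌉ − ⌈880/190⌉ = 5 − 5 = 0
n=34: ⌈(35·21+187)/190⌉ − ⌈(34·21+187)/190⌉ = ⌈922/190⌉ − ⌈901/190⌉ = 5 − 5 = 0
n=35: ⌈(36·21+187)/190⌉ − ⌈(35·21+187)/190⌉ = ⌈943/190⌉ − ⌈922/190⌉ = 5 − 5 = 0
n=36: ⌈(37·21+187)/190⌉ − ⌈(36·21+187)/190⌉ = ⌈964/190⌉ − ⌈943/190⌉ = 6 − 5 = 1
n=37: ⌈(38·21+187)/190⌉ − ⌈(37·21+187)/190⌉ = ⌈985/190⌉ − ⌈964/190⌉ = 6 − 6 = 0
n=38: ⌈(39·21+187)/190⌉ − ⌈(38·21+187)/190⌉ = ⌈1006/190⌉ − ⌈985/190⌉ = 6 − 6 = 0
n=39: ⌈(40·21+187)/190⌉ − ⌈(39·21+187)/190⌉ = ⌈1027/190⌉ − ⌈1006/190⌉ = 6 − 6 = 0
n=40: ⌈(41·21+187)/190⌉ − ⌈(40·21+187)/190⌉ = ⌈1048/190⌉ − ⌈1027/190⌉ = 6 − 6 = 0
n=41: ⌈(42·21+187)/190⌉ − ⌈(41·21+187)/190⌉ = ⌈1069/190⌉ − ⌈1048/190⌉ = 6 − 6 = 0
n=42: ⌈(43·21+187)/190⌉ − ⌈(42·21+187)/190⌉ = ⌈1090/190⌉ − ⌈1069/190⌉ = 6 − 6 = 0
n=43: ⌈(44·21+187)/190⌉ − ⌈(43·21+187)/190⌉ = ⌈1111/190⌉ − ⌈1090/190⌉ = 6 − 6 = 0
n=44: ⌈(45·21+187)/190⌉ − ⌈(44·21+187)/190⌉ = ⌈1132/190⌉ − ⌈1111/190⌉ = 6 − 6 = 0
n=45: ⌈(46·21+187)/190⌉ − ⌈(45·21+187)/190⌉ = ⌈1153/190⌉ − ⌈1132/190⌉ = 7 − 6 = 1
n=46: ⌈(47·21+187)/190⌉ − ⌈(46·21+187)/190⌉ = ⌈1174/190⌉ − ⌈1153/190⌉ = 7 − 7 = 0
n=47: ⌈(48·21+187)/190⌉ − ⌈(47·21+187)/190⌉ = ⌈1195/190⌉ − ⌈1174/190⌉ = 7 − 7 = 0
n=48: ⌈(49·21+187)/190⌉ − ⌈(48·21+187)/190⌉ = ⌈1216/190⌉ − ⌈1195/190⌉ = 7 − 7 = 0
n=49: ⌈(50·21+187)/190⌉ − ⌈(49·21+187)/190⌉ = ⌈1237/190⌉ − ⌈1216/190⌉ = 7 − 7 = 0

10000000010000000010000000010000000010000000010000


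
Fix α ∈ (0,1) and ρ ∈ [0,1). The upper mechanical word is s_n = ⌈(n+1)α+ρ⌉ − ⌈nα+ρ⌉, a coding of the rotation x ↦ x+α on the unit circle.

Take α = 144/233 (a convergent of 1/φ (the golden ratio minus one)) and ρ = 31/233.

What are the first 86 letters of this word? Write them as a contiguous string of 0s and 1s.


01011011010110110101101011011010110101101101011011010110101101101011011010110101101101

n=0: ⌈(1·144+31)/233⌉ − ⌈(0·144+31)/233⌉ = ⌈175/233⌉ − ⌈31/233⌉ = 1 − 1 = 0
n=1: ⌈(2·144+31)/233⌉ − ⌈(1·144+31)/233⌉ = ⌈319/233⌉ − ⌈175/233⌉ = 2 − 1 = 1
n=2: ⌈(3·144+31)/233⌉ − ⌈(2·144+31)/233⌉ = ⌈463/233⌉ − ⌈319/233⌉ = 2 − 2 = 0
n=3: ⌈(4·144+31)/233⌉ − ⌈(3·144+31)/233⌉ = ⌈607/233⌉ − ⌈463/233⌉ = 3 − 2 = 1
n=4: ⌈(5·144+31)/233⌉ − ⌈(4·144+31)/233⌉ = ⌈751/233⌉ − ⌈607/233⌉ = 4 − 3 = 1
n=5: ⌈(6·144+31)/233⌉ − ⌈(5·144+31)/233⌉ = ⌈895/233⌉ − ⌈751/233⌉ = 4 − 4 = 0
n=6: ⌈(7·144+31)/233⌉ − ⌈(6·144+31)/233⌉ = ⌈1039/233⌉ − ⌈895/233⌉ = 5 − 4 = 1
n=7: ⌈(8·144+31)/233⌉ − ⌈(7·144+31)/233⌉ = ⌈1183/233⌉ − ⌈1039/233⌉ = 6 − 5 = 1
n=8: ⌈(9·144+31)/233⌉ − ⌈(8·144+31)/233⌉ = ⌈1327/233⌉ − ⌈1183/233⌉ = 6 − 6 = 0
n=9: ⌈(10·144+31)/233⌉ − ⌈(9·144+31)/233⌉ = ⌈1471/233⌉ − ⌈1327/233⌉ = 7 − 6 = 1
n=10: ⌈(11·144+31)/233⌉ − ⌈(10·144+31)/233⌉ = ⌈1615/233⌉ − ⌈1471/233⌉ = 7 − 7 = 0
n=11: ⌈(12·144+31)/233⌉ − ⌈(11·144+31)/233⌉ = ⌈1759/233⌉ − ⌈1615/233⌉ = 8 − 7 = 1
n=12: ⌈(13·144+31)/233⌉ − ⌈(12·144+31)/233⌉ = ⌈1903/233⌉ − ⌈1759/233⌉ = 9 − 8 = 1
n=13: ⌈(14·144+31)/233⌉ − ⌈(13·144+31)/233⌉ = ⌈2047/233⌉ − ⌈1903/233⌉ = 9 − 9 = 0
n=14: ⌈(15·144+31)/233⌉ − ⌈(14·144+31)/233⌉ = ⌈2191/233⌉ − ⌈2047/233⌉ = 10 − 9 = 1
n=15: ⌈(16·144+31)/233⌉ − ⌈(15·144+31)/233⌉ = ⌈2335/233⌉ − ⌈2191/233⌉ = 11 − 10 = 1
n=16: ⌈(17·144+31)/233⌉ − ⌈(16·144+31)/233⌉ = ⌈2479/233⌉ − ⌈2335/233⌉ = 11 − 11 = 0
n=17: ⌈(18·144+31)/233⌉ − ⌈(17·144+31)/233⌉ = ⌈2623/233⌉ − ⌈2479/233⌉ = 12 − 11 = 1
n=18: ⌈(19·144+31)/233⌉ − ⌈(18·144+31)/233⌉ = ⌈2767/233⌉ − ⌈2623/233⌉ = 12 − 12 = 0
n=19: ⌈(20·144+31)/233⌉ − ⌈(19·144+31)/233⌉ = ⌈2911/233⌉ − ⌈2767/233⌉ = 13 − 12 = 1
n=20: ⌈(21·144+31)/233⌉ − ⌈(20·144+31)/233⌉ = ⌈3055/233⌉ − ⌈2911/233⌉ = 14 − 13 = 1
n=21: ⌈(22·144+31)/233⌉ − ⌈(21·144+31)/233⌉ = ⌈3199/233⌉ − ⌈3055/233⌉ = 14 − 14 = 0
n=22: ⌈(23·144+31)/233⌉ − ⌈(22·144+31)/233⌉ = ⌈3343/233⌉ − ⌈3199/233⌉ = 15 − 14 = 1
n=23: ⌈(24·144+31)/233⌉ − ⌈(23·144+31)/233⌉ = ⌈3487/233⌉ − ⌈3343/233⌉ = 15 − 15 = 0
n=24: ⌈(25·144+31)/233⌉ − ⌈(24·144+31)/233⌉ = ⌈3631/233⌉ − ⌈3487/233⌉ = 16 − 15 = 1
n=25: ⌈(26·144+31)/233⌉ − ⌈(25·144+31)/233⌉ = ⌈3775/233⌉ − ⌈3631/233⌉ = 17 − 16 = 1
n=26: ⌈(27·144+31)/233⌉ − ⌈(26·144+31)/233⌉ = ⌈3919/233⌉ − ⌈3775/233⌉ = 17 − 17 = 0
n=27: ⌈(28·144+31)/233⌉ − ⌈(27·144+31)/233⌉ = ⌈4063/233⌉ − ⌈3919/233⌉ = 18 − 17 = 1
n=28: ⌈(29·144+31)/233⌉ − ⌈(28·144+31)/233⌉ = ⌈4207/233⌉ − ⌈4063/233⌉ = 19 − 18 = 1
n=29: ⌈(30·144+31)/233⌉ − ⌈(29·144+31)/233⌉ = ⌈4351/233⌉ − ⌈4207/233⌉ = 19 − 19 = 0
n=30: ⌈(31·144+31)/233⌉ − ⌈(30·144+31)/233⌉ = ⌈4495/233⌉ − ⌈4351/233⌉ = 20 − 19 = 1
n=31: ⌈(32·144+31)/233⌉ − ⌈(31·144+31)/233⌉ = ⌈4639/233⌉ − ⌈4495/233⌉ = 20 − 20 = 0
n=32: ⌈(33·144+31)/233⌉ − ⌈(32·144+31)/233⌉ = ⌈4783/233⌉ − ⌈4639/233⌉ = 21 − 20 = 1
n=33: ⌈(34·144+31)/233⌉ − ⌈(33·144+31)/233⌉ = ⌈4927/233⌉ − ⌈4783/233⌉ = 22 − 21 = 1
n=34: ⌈(35·144+31)/233⌉ − ⌈(34·144+31)/233⌉ = ⌈5071/233⌉ − ⌈4927/233⌉ = 22 − 22 = 0
n=35: ⌈(36·144+31)/233⌉ − ⌈(35·144+31)/233⌉ = ⌈5215/233⌉ − ⌈5071/233⌉ = 23 − 22 = 1
n=36: ⌈(37·144+31)/233⌉ − ⌈(36·144+31)/233⌉ = ⌈5359/233⌉ − ⌈5215/233⌉ = 23 − 23 = 0
n=37: ⌈(38·144+31)/233⌉ − ⌈(37·144+31)/233⌉ = ⌈5503/233⌉ − ⌈5359/233⌉ = 24 − 23 = 1
n=38: ⌈(39·144+31)/233⌉ − ⌈(38·144+31)/233⌉ = ⌈5647/233⌉ − ⌈5503/233⌉ = 25 − 24 = 1
n=39: ⌈(40·144+31)/233⌉ − ⌈(39·144+31)/233⌉ = ⌈5791/233⌉ − ⌈5647/233⌉ = 25 − 25 = 0
n=40: ⌈(41·144+31)/233⌉ − ⌈(40·144+31)/233⌉ = ⌈5935/233⌉ − ⌈5791/233⌉ = 26 − 25 = 1
n=41: ⌈(42·144+31)/233⌉ − ⌈(41·144+31)/233⌉ = ⌈6079/233⌉ − ⌈5935/233⌉ = 27 − 26 = 1
n=42: ⌈(43·144+31)/233⌉ − ⌈(42·144+31)/233⌉ = ⌈6223/233⌉ − ⌈6079/233⌉ = 27 − 27 = 0
n=43: ⌈(44·144+31)/233⌉ − ⌈(43·144+31)/233⌉ = ⌈6367/233⌉ − ⌈6223/233⌉ = 28 − 27 = 1
n=44: ⌈(45·144+31)/233⌉ − ⌈(44·144+31)/233⌉ = ⌈6511/233⌉ − ⌈6367/233⌉ = 28 − 28 = 0
n=45: ⌈(46·144+31)/233⌉ − ⌈(45·144+31)/233⌉ = ⌈6655/233⌉ − ⌈6511/233⌉ = 29 − 28 = 1
n=46: ⌈(47·144+31)/233⌉ − ⌈(46·144+31)/233⌉ = ⌈6799/233⌉ − ⌈6655/233⌉ = 30 − 29 = 1
n=47: ⌈(48·144+31)/233⌉ − ⌈(47·144+31)/233⌉ = ⌈6943/233⌉ − ⌈6799/233⌉ = 30 − 30 = 0
n=48: ⌈(49·144+31)/233⌉ − ⌈(48·144+31)/233⌉ = ⌈7087/233⌉ − ⌈6943/233⌉ = 31 − 30 = 1
n=49: ⌈(50·144+31)/233⌉ − ⌈(49·144+31)/233⌉ = ⌈7231/233⌉ − ⌈7087/233⌉ = 32 − 31 = 1
n=50: ⌈(51·144+31)/233⌉ − ⌈(50·144+31)/233⌉ = ⌈7375/233⌉ − ⌈7231/233⌉ = 32 − 32 = 0
n=51: ⌈(52·144+31)/233⌉ − ⌈(51·144+31)/233⌉ = ⌈7519/233⌉ − ⌈7375/233⌉ = 33 − 32 = 1
n=52: ⌈(53·144+31)/233⌉ − ⌈(52·144+31)/233⌉ = ⌈7663/233⌉ − ⌈7519/233⌉ = 33 − 33 = 0
n=53: ⌈(54·144+31)/233⌉ − ⌈(53·144+31)/233⌉ = ⌈7807/233⌉ − ⌈7663/233⌉ = 34 − 33 = 1
n=54: ⌈(55·144+31)/233⌉ − ⌈(54·144+31)/233⌉ = ⌈7951/233⌉ − ⌈7807/233⌉ = 35 − 34 = 1
n=55: ⌈(56·144+31)/233⌉ − ⌈(55·144+31)/233⌉ = ⌈8095/233⌉ − ⌈7951/233⌉ = 35 − 35 = 0
n=56: ⌈(57·144+31)/233⌉ − ⌈(56·144+31)/233⌉ = ⌈8239/233⌉ − ⌈8095/233⌉ = 36 − 35 = 1
n=57: ⌈(58·144+31)/233⌉ − ⌈(57·144+31)/233⌉ = ⌈8383/233⌉ − ⌈8239/233⌉ = 36 − 36 = 0
n=58: ⌈(59·144+31)/233⌉ − ⌈(58·144+31)/233⌉ = ⌈8527/233⌉ − ⌈8383/233⌉ = 37 − 36 = 1
n=59: ⌈(60·144+31)/233⌉ − ⌈(59·144+31)/233⌉ = ⌈8671/233⌉ − ⌈8527/233⌉ = 38 − 37 = 1
n=60: ⌈(61·144+31)/233⌉ − ⌈(60·144+31)/233⌉ = ⌈8815/233⌉ − ⌈8671/233⌉ = 38 − 38 = 0
n=61: ⌈(62·144+31)/233⌉ − ⌈(61·144+31)/233⌉ = ⌈8959/233⌉ − ⌈8815/233⌉ = 39 − 38 = 1
n=62: ⌈(63·144+31)/233⌉ − ⌈(62·144+31)/233⌉ = ⌈9103/233⌉ − ⌈8959/233⌉ = 40 − 39 = 1
n=63: ⌈(64·144+31)/233⌉ − ⌈(63·144+31)/233⌉ = ⌈9247/233⌉ − ⌈9103/233⌉ = 40 − 40 = 0
n=64: ⌈(65·144+31)/233⌉ − ⌈(64·144+31)/233⌉ = ⌈9391/233⌉ − ⌈9247/233⌉ = 41 − 40 = 1
n=65: ⌈(66·144+31)/233⌉ − ⌈(65·144+31)/233⌉ = ⌈9535/233⌉ − ⌈9391/233⌉ = 41 − 41 = 0
n=66: ⌈(67·144+31)/233⌉ − ⌈(66·144+31)/233⌉ = ⌈9679/233⌉ − ⌈9535/233⌉ = 42 − 41 = 1
n=67: ⌈(68·144+31)/233⌉ − ⌈(67·144+31)/233⌉ = ⌈9823/233⌉ − ⌈9679/233⌉ = 43 − 42 = 1
n=68: ⌈(69·144+31)/233⌉ − ⌈(68·144+31)/233⌉ = ⌈9967/233⌉ − ⌈9823/233⌉ = 43 − 43 = 0
n=69: ⌈(70·144+31)/233⌉ − ⌈(69·144+31)/233⌉ = ⌈10111/233⌉ − ⌈9967/233⌉ = 44 − 43 = 1
n=70: ⌈(71·144+31)/233⌉ − ⌈(70·144+31)/233⌉ = ⌈10255/233⌉ − ⌈10111/233⌉ = 45 − 44 = 1
n=71: ⌈(72·144+31)/233⌉ − ⌈(71·144+31)/233⌉ = ⌈10399/233⌉ − ⌈10255/233⌉ = 45 − 45 = 0
n=72: ⌈(73·144+31)/233⌉ − ⌈(72·144+31)/233⌉ = ⌈10543/233⌉ − ⌈10399/233⌉ = 46 − 45 = 1
n=73: ⌈(74·144+31)/233⌉ − ⌈(73·144+31)/233⌉ = ⌈10687/233⌉ − ⌈10543/233⌉ = 46 − 46 = 0
n=74: ⌈(75·144+31)/233⌉ − ⌈(74·144+31)/233⌉ = ⌈10831/233⌉ − ⌈10687/233⌉ = 47 − 46 = 1
n=75: ⌈(76·144+31)/233⌉ − ⌈(75·144+31)/233⌉ = ⌈10975/233⌉ − ⌈10831/233⌉ = 48 − 47 = 1
n=76: ⌈(77·144+31)/233⌉ − ⌈(76·144+31)/233⌉ = ⌈11119/233⌉ − ⌈10975/233⌉ = 48 − 48 = 0
n=77: ⌈(78·144+31)/233⌉ − ⌈(77·144+31)/233⌉ = ⌈11263/233⌉ − ⌈11119/233⌉ = 49 − 48 = 1
n=78: ⌈(79·144+31)/233⌉ − ⌈(78·144+31)/233⌉ = ⌈11407/233⌉ − ⌈11263/233⌉ = 49 − 49 = 0
n=79: ⌈(80·144+31)/233⌉ − ⌈(79·144+31)/233⌉ = ⌈11551/233⌉ − ⌈11407/233⌉ = 50 − 49 = 1
n=80: ⌈(81·144+31)/233⌉ − ⌈(80·144+31)/233⌉ = ⌈11695/233⌉ − ⌈11551/233⌉ = 51 − 50 = 1
n=81: ⌈(82·144+31)/233⌉ − ⌈(81·144+31)/233⌉ = ⌈11839/233⌉ − ⌈11695/233⌉ = 51 − 51 = 0
n=82: ⌈(83·144+31)/233⌉ − ⌈(82·144+31)/233⌉ = ⌈11983/233⌉ − ⌈11839/233⌉ = 52 − 51 = 1
n=83: ⌈(84·144+31)/233⌉ − ⌈(83·144+31)/233⌉ = ⌈12127/233⌉ − ⌈11983/233⌉ = 53 − 52 = 1
n=84: ⌈(85·144+31)/233⌉ − ⌈(84·144+31)/233⌉ = ⌈12271/233⌉ − ⌈12127/233⌉ = 53 − 53 = 0
n=85: ⌈(86·144+31)/233⌉ − ⌈(85·144+31)/233⌉ = ⌈12415/233⌉ − ⌈12271/233⌉ = 54 − 53 = 1
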